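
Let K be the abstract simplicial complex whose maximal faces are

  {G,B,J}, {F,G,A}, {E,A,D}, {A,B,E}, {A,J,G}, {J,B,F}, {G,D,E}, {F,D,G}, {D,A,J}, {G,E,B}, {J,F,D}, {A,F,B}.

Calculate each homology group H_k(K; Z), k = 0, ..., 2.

H_0 = Z,  H_1 = Z_2,  H_2 = 0.

We work with the vertex ordering A < B < D < E < F < G < J. The simplices of K, each written with vertices in increasing order, are:

  0-simplices (7): A, B, D, E, F, G, J
  1-simplices (18): AB, AD, AE, AF, AG, AJ, BE, BF, BG, BJ, DE, DF, DG, DJ, EG, FG, FJ, GJ
  2-simplices (12): ABE, ABF, ADE, ADJ, AFG, AGJ, BEG, BFJ, BGJ, DEG, DFG, DFJ

Hence C_0 ≅ Z^7, C_1 ≅ Z^18, C_2 ≅ Z^12.

The boundary map ∂_1: C_1 → C_0 maps an edge to its endpoints' difference, ∂[p,q] = q − p. For instance
  ∂DG = G − D.
The resulting 7×18 matrix has rank 6, and its Smith normal form has invariant factors (1,1,1,1,1,1).

Boundary ∂_2: C_2 → C_1 sends each 2-simplex [p,q,r] to [q,r] − [p,r] + [p,q]. For instance
  ∂DFJ = FJ − DJ + DF,
  ∂ABE = BE − AE + AB.
This gives a 18×12 integer matrix of rank 12; reducing to Smith normal form yields diagonal entries (1,1,1,1,1,1,1,1,1,1,1,2).

From H_k ≅ ker(∂_k) / im(∂_{k+1}) we obtain:

  H_0: rank C_0 − rank ∂_1 = 7 − 6 = 1, and the invariant factors of ∂_1 are all 1, so H_0 ≅ Z.
  H_1: rank ker ∂_1 − rank ∂_2 = (18 − 6) − 12 = 0, and ∂_2 has invariant factor 2 > 1, so H_1 ≅ Z_2.
  H_2: rank ker ∂_2 − rank ∂_3 = (12 − 12) − 0 = 0, and there is no ∂_3, so H_2 ≅ 0.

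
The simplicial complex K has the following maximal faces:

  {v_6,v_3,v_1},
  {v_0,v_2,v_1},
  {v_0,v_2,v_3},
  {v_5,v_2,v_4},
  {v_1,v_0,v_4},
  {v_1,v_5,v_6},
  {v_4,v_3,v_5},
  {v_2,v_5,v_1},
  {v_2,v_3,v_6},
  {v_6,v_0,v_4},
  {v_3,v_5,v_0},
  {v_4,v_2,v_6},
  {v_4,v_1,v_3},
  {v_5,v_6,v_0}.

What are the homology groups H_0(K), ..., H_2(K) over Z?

H_0 ≅ Z,  H_1 ≅ Z^2,  H_2 ≅ Z.

K has 7 vertices, 21 edges, 14 triangles.
rank ∂_0 = 0, rank ∂_1 = 6 ⇒ b_0 = 7 − 0 − 6 = 1; all invariant factors of ∂_1 are 1 so no torsion. So H_0 = Z.
rank ∂_1 = 6, rank ∂_2 = 13 ⇒ b_1 = 21 − 6 − 13 = 2; all invariant factors of ∂_2 are 1 so no torsion. So H_1 = Z^2.
rank ∂_2 = 13, rank ∂_3 = 0 ⇒ b_2 = 14 − 13 − 0 = 1. So H_2 = Z.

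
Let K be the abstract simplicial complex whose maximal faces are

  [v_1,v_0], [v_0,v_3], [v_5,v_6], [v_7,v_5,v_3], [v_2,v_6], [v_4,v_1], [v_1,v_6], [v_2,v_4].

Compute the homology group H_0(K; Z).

H_0 = Z.

Fix the vertex order v_0 < v_1 < v_2 < v_3 < v_4 < v_5 < v_6 < v_7 and write every simplex with vertices in increasing order. Then dim K = 2 and the simplices of K are:

  0-simplices (8): [v_0], [v_1], [v_2], [v_3], [v_4], [v_5], [v_6], [v_7]
  1-simplices (10): [v_0,v_1], [v_0,v_3], [v_1,v_4], [v_1,v_6], [v_2,v_4], [v_2,v_6], [v_3,v_5], [v_3,v_7], [v_5,v_6], [v_5,v_7]
  2-simplices (1): [v_3,v_5,v_7]

so the chain groups are C_0 ≅ Z^8, C_1 ≅ Z^10, C_2 ≅ Z^1.

Boundary ∂_1: C_1 → C_0 is given by ∂[p,q] = [q] − [p]. For instance
  ∂[v_5,v_7] = [v_7] − [v_5].
The 8×10 boundary matrix has rank 7 and Smith normal form diag(1,1,1,1,1,1,1).

Boundary ∂_2: C_2 → C_1 sends each 2-simplex [p,q,r] to [q,r] − [p,r] + [p,q]. For instance
  ∂[v_3,v_5,v_7] = [v_5,v_7] − [v_3,v_7] + [v_3,v_5].
As a 10×1 matrix over Z this has rank 1, with invariant factors (1).

Reading off H_k = ker ∂_k / im ∂_{k+1}:

  H_0: rank C_0 − rank ∂_1 = 8 − 7 = 1, and the invariant factors of ∂_1 are all 1, so H_0 ≅ Z.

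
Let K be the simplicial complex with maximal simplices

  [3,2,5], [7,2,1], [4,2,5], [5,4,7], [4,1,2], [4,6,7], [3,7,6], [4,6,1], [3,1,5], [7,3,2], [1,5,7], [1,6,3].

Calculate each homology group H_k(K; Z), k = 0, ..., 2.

We work with the vertex ordering 1 < 2 < 3 < 4 < 5 < 6 < 7. The simplices of K, each written with vertices in increasing order, are:

  0-simplices (7): [1], [2], [3], [4], [5], [6], [7]
  1-simplices (18): [1,2], [1,3], [1,4], [1,5], [1,6], [1,7], [2,3], [2,4], [2,5], [2,7], [3,5], [3,6], [3,7], [4,5], [4,6], [4,7], [5,7], [6,7]
  2-simplices (12): [1,2,4], [1,2,7], [1,3,5], [1,3,6], [1,4,6], [1,5,7], [2,3,5], [2,3,7], [2,4,5], [3,6,7], [4,5,7], [4,6,7]

giving chain groups C_0 ≅ Z^7, C_1 ≅ Z^18, C_2 ≅ Z^12.

The boundary map ∂_1: C_1 → C_0 maps an edge to its endpoints' difference, ∂[p,q] = q − p. For instance
  ∂[2,5] = [5] − [2].
This gives a 7×18 integer matrix of rank 6; reducing to Smith normal form yields diagonal entries (1,1,1,1,1,1).

∂_2: C_2 → C_1 acts by ∂[p,q,r] = [q,r] − [p,r] + [p,q]. For instance
  ∂[4,6,7] = [6,7] − [4,7] + [4,6],
  ∂[2,4,5] = [4,5] − [2,5] + [2,4].
The 18×12 boundary matrix has rank 12 and Smith normal form diag(1,1,1,1,1,1,1,1,1,1,1,2).

Reading off H_k = ker ∂_k / im ∂_{k+1}:

  H_0: rank C_0 − rank ∂_1 = 7 − 6 = 1, and the invariant factors of ∂_1 are all 1, so H_0 = Z.
  H_1: rank ker ∂_1 − rank ∂_2 = (18 − 6) − 12 = 0, and ∂_2 has invariant factor 2 > 1, so H_1 = Z_2.
  H_2: rank ker ∂_2 − rank ∂_3 = (12 − 12) − 0 = 0, and there is no ∂_3, so H_2 = 0.

As a check, the Euler characteristic is 7 − 18 + 12 = 1, which agrees with 1 − 0 + 0 = 1.

H_0 ≅ Z,  H_1 ≅ Z_2,  H_2 = 0.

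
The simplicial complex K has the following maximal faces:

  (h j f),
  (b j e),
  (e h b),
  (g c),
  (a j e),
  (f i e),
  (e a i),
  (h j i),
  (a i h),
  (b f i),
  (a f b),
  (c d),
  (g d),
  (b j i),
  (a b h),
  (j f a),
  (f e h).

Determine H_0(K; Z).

Take the total order a < b < c < d < e < f < g < h < i < j on the vertex set. Then K (dimension 2) consists of the simplices:

  0-simplices (10): a, b, c, d, e, f, g, h, i, j
  1-simplices (24): ab, ae, af, ah, ai, aj, be, bf, bh, bi, bj, cd, cg, dg, ef, eh, ei, ej, fh, fi, fj, hi, hj, ij
  2-simplices (14): abf, abh, aei, aej, afj, ahi, beh, bej, bfi, bij, efh, efi, fhj, hij

Hence C_0 ≅ Z^10, C_1 ≅ Z^24, C_2 ≅ Z^14.

Boundary ∂_1: C_1 → C_0 is given by ∂[p,q] = [q] − [p]. For instance
  ∂hj = j − h.
The resulting 10×24 matrix has rank 8, and its Smith normal form has invariant factors (1,1,1,1,1,1,1,1).

Boundary ∂_2: C_2 → C_1 acts by ∂[p,q,r] = [q,r] − [p,r] + [p,q]. For instance
  ∂bej = ej − bj + be,
  ∂aei = ei − ai + ae.
As a 24×14 matrix over Z this has rank 13, with invariant factors (1,1,1,1,1,1,1,1,1,1,1,1,1).

Computing H_k = (kernel of ∂_k) / (image of ∂_{k+1}):

  H_0: rank C_0 − rank ∂_1 = 10 − 8 = 2, and the invariant factors of ∂_1 are all 1, so H_0 = Z^2.

H_0 ≅ Z^2.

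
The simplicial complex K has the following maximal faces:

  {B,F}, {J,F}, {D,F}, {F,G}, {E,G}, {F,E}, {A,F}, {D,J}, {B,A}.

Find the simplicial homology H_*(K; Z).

H_0 ≅ Z,  H_1 ≅ Z^3.

We work with the vertex ordering A < B < D < E < F < G < J. The simplices of K, each written with vertices in increasing order, are:

  0-simplices (7): A, B, D, E, F, G, J
  1-simplices (9): AB, AF, BF, DF, DJ, EF, EG, FG, FJ

giving chain groups C_0 ≅ Z^7, C_1 ≅ Z^9.

Boundary ∂_1: C_1 → C_0 sends each edge [p,q] (with p < q) to q − p.
This gives a 7×9 integer matrix of rank 6; reducing to Smith normal form yields diagonal entries (1,1,1,1,1,1).

Now H_k = ker ∂_k / im ∂_{k+1}, so:

  H_0: rank C_0 − rank ∂_1 = 7 − 6 = 1, and the invariant factors of ∂_1 are all 1, so H_0 ≅ Z.
  H_1: rank ker ∂_1 − rank ∂_2 = (9 − 6) − 0 = 3, and there is no ∂_2, so H_1 ≅ Z^3.

As a check, the Euler characteristic is 7 − 9 = -2, which agrees with 1 − 3 = -2.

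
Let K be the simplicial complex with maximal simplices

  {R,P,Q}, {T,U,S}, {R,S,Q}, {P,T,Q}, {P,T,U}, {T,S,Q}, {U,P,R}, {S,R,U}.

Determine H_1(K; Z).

H_1 ≅ 0.

Fix the vertex order P < Q < R < S < T < U and write every simplex with vertices in increasing order. Then dim K = 2 and the simplices of K are:

  0-simplices (6): P, Q, R, S, T, U
  1-simplices (12): PQ, PR, PT, PU, QR, QS, QT, RS, RU, ST, SU, TU
  2-simplices (8): PQR, PQT, PRU, PTU, QRS, QST, RSU, STU

Hence C_0 ≅ Z^6, C_1 ≅ Z^12, C_2 ≅ Z^8.

The boundary map ∂_1: C_1 → C_0 maps an edge to its endpoints' difference, ∂[p,q] = q − p. For instance
  ∂PQ = Q − P.
The 6×12 boundary matrix has rank 5 and Smith normal form diag(1,1,1,1,1).

∂_2: C_2 → C_1 acts by ∂[p,q,r] = [q,r] − [p,r] + [p,q]. For instance
  ∂PRU = RU − PU + PR,
  ∂PQT = QT − PT + PQ.
As a 12×8 matrix over Z this has rank 7, with invariant factors (1,1,1,1,1,1,1).

Reading off H_k = ker ∂_k / im ∂_{k+1}:

  H_1: rank ker ∂_1 − rank ∂_2 = (12 − 5) − 7 = 0, and the invariant factors of ∂_2 are all 1, so H_1 ≅ 0.

(K is a triangulation of the 2-sphere S^2.)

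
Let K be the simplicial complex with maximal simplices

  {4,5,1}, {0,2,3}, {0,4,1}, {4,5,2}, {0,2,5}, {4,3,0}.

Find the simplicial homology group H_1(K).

Order the vertices as 0 < 1 < 2 < 3 < 4 < 5. Listing each simplex with vertices in this order, K has dimension 2 with simplices:

  0-simplices (6): [0], [1], [2], [3], [4], [5]
  1-simplices (12): [0,1], [0,2], [0,3], [0,4], [0,5], [1,4], [1,5], [2,3], [2,4], [2,5], [3,4], [4,5]
  2-simplices (6): [0,1,4], [0,2,3], [0,2,5], [0,3,4], [1,4,5], [2,4,5]

so the chain groups are C_0 ≅ Z^6, C_1 ≅ Z^12, C_2 ≅ Z^6.

∂_1: C_1 → C_0 maps an edge to its endpoints' difference, ∂[p,q] = q − p. For instance
  ∂[0,1] = [1] − [0].
This gives a 6×12 integer matrix of rank 5; reducing to Smith normal form yields diagonal entries (1,1,1,1,1).

∂_2: C_2 → C_1 maps a triangle to the signed sum of its edges. For instance
  ∂[0,2,3] = [2,3] − [0,3] + [0,2],
  ∂[1,4,5] = [4,5] − [1,5] + [1,4].
As a 12×6 matrix over Z this has rank 6, with invariant factors (1,1,1,1,1,1).

Now H_k = ker ∂_k / im ∂_{k+1}, so:

  H_1: rank ker ∂_1 − rank ∂_2 = (12 − 5) − 6 = 1, and the invariant factors of ∂_2 are all 1, so H_1 ≅ Z.

(K is a triangulation of the cylinder S^1 x I.)

H_1 = Z.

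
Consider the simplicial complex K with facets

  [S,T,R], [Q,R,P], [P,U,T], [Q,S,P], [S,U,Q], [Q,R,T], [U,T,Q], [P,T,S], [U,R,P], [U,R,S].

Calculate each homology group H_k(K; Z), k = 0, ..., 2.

Take the total order P < Q < R < S < T < U on the vertex set. Then K (dimension 2) consists of the simplices:

  0-simplices (6): P, Q, R, S, T, U
  1-simplices (15): PQ, PR, PS, PT, PU, QR, QS, QT, QU, RS, RT, RU, ST, SU, TU
  2-simplices (10): PQR, PQS, PRU, PST, PTU, QRT, QSU, QTU, RST, RSU

so the chain groups are C_0 ≅ Z^6, C_1 ≅ Z^15, C_2 ≅ Z^10.

∂_1: C_1 → C_0 maps an edge to its endpoints' difference, ∂[p,q] = q − p.
The 6×15 boundary matrix has rank 5 and Smith normal form diag(1,1,1,1,1).

The boundary map ∂_2: C_2 → C_1 sends each 2-simplex [p,q,r] to [q,r] − [p,r] + [p,q]. For instance
  ∂QRT = RT − QT + QR,
  ∂PTU = TU − PU + PT.
The resulting 15×10 matrix has rank 10, and its Smith normal form has invariant factors (1,1,1,1,1,1,1,1,1,2).

Computing H_k = (kernel of ∂_k) / (image of ∂_{k+1}):

  H_0: rank C_0 − rank ∂_1 = 6 − 5 = 1, and the invariant factors of ∂_1 are all 1, so H_0 ≅ Z.
  H_1: rank ker ∂_1 − rank ∂_2 = (15 − 5) − 10 = 0, and ∂_2 has invariant factor 2 > 1, so H_1 ≅ Z/2.
  H_2: rank ker ∂_2 − rank ∂_3 = (10 − 10) − 0 = 0, and there is no ∂_3, so H_2 ≅ 0.

H_0 ≅ Z,  H_1 ≅ Z/2,  H_2 = 0.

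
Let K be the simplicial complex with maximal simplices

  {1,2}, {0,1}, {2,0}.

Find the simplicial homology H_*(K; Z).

H_0 = Z,  H_1 = Z.

We work with the vertex ordering 0 < 1 < 2. The simplices of K, each written with vertices in increasing order, are:

  0-simplices (3): [0], [1], [2]
  1-simplices (3): [0,1], [0,2], [1,2]

Hence C_0 ≅ Z^3, C_1 ≅ Z^3.

The boundary map ∂_1: C_1 → C_0 sends each edge [p,q] (with p < q) to q − p. For instance
  ∂[1,2] = [2] − [1].
This gives a 3×3 integer matrix of rank 2; reducing to Smith normal form yields diagonal entries (1,1).

Reading off H_k = ker ∂_k / im ∂_{k+1}:

  H_0: rank C_0 − rank ∂_1 = 3 − 2 = 1, and the invariant factors of ∂_1 are all 1, so H_0 ≅ Z.
  H_1: rank ker ∂_1 − rank ∂_2 = (3 − 2) − 0 = 1, and there is no ∂_2, so H_1 ≅ Z.

As a check, the Euler characteristic is 3 − 3 = 0, which agrees with 1 − 1 = 0.
(K is a triangulation of the circle S^1.)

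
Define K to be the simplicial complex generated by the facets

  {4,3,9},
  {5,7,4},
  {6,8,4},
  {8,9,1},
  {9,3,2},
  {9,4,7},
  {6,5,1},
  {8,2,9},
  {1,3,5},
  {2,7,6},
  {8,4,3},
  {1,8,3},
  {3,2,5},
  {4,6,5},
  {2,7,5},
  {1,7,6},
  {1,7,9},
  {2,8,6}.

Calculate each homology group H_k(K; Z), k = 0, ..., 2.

H_0 ≅ Z,  H_1 ≅ Z ⊕ Z/2,  H_2 = 0.

Fix the vertex order 1 < 2 < 3 < 4 < 5 < 6 < 7 < 8 < 9 and write every simplex with vertices in increasing order. Then dim K = 2 and the simplices of K are:

  0-simplices (9): [1], [2], [3], [4], [5], [6], [7], [8], [9]
  1-simplices (27): (27 of them)
  2-simplices (18): [1,3,5], [1,3,8], [1,5,6], [1,6,7], [1,7,9], [1,8,9], [2,3,5], [2,3,9], [2,5,7], [2,6,7], [2,6,8], [2,8,9], [3,4,8], [3,4,9], [4,5,6], [4,5,7], [4,6,8], [4,7,9]

Hence C_0 ≅ Z^9, C_1 ≅ Z^27, C_2 ≅ Z^18.

∂_1: C_1 → C_0 is given by ∂[p,q] = [q] − [p]. For instance
  ∂[3,8] = [8] − [3].
The 9×27 boundary matrix has rank 8 and Smith normal form diag(1,1,1,1,1,1,1,1).

∂_2: C_2 → C_1 maps a triangle to the signed sum of its edges. For instance
  ∂[4,5,6] = [5,6] − [4,6] + [4,5],
  ∂[1,3,8] = [3,8] − [1,8] + [1,3].
This gives a 27×18 integer matrix of rank 18; reducing to Smith normal form yields diagonal entries (1,1,1,1,1,1,1,1,1,1,1,1,1,1,1,1,1,2).

From H_k ≅ ker(∂_k) / im(∂_{k+1}) we obtain:

  H_0: rank C_0 − rank ∂_1 = 9 − 8 = 1, and the invariant factors of ∂_1 are all 1, so H_0 ≅ Z.
  H_1: rank ker ∂_1 − rank ∂_2 = (27 − 8) − 18 = 1, and ∂_2 has invariant factor 2 > 1, so H_1 ≅ Z ⊕ Z/2.
  H_2: rank ker ∂_2 − rank ∂_3 = (18 − 18) − 0 = 0, and there is no ∂_3, so H_2 ≅ 0.

(K is a triangulation of the Klein bottle.)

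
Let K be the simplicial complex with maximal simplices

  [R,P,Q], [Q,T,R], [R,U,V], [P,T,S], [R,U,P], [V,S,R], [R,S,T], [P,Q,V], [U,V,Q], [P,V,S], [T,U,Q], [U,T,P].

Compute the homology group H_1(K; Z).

Fix the vertex order P < Q < R < S < T < U < V and write every simplex with vertices in increasing order. Then dim K = 2 and the simplices of K are:

  0-simplices (7): P, Q, R, S, T, U, V
  1-simplices (18): PQ, PR, PS, PT, PU, PV, QR, QT, QU, QV, RS, RT, RU, RV, ST, SV, TU, UV
  2-simplices (12): PQR, PQV, PRU, PST, PSV, PTU, QRT, QTU, QUV, RST, RSV, RUV

so the chain groups are C_0 ≅ Z^7, C_1 ≅ Z^18, C_2 ≅ Z^12.

The boundary map ∂_1: C_1 → C_0 maps an edge to its endpoints' difference, ∂[p,q] = q − p.
As a 7×18 matrix over Z this has rank 6, with invariant factors (1,1,1,1,1,1).

The boundary map ∂_2: C_2 → C_1 sends each 2-simplex [p,q,r] to [q,r] − [p,r] + [p,q]. For instance
  ∂PQV = QV − PV + PQ,
  ∂RST = ST − RT + RS.
The 18×12 boundary matrix has rank 12 and Smith normal form diag(1,1,1,1,1,1,1,1,1,1,1,2).

Now H_k = ker ∂_k / im ∂_{k+1}, so:

  H_1: rank ker ∂_1 − rank ∂_2 = (18 − 6) − 12 = 0, and ∂_2 has invariant factor 2 > 1, so H_1 = Z_2.

H_1 ≅ Z_2.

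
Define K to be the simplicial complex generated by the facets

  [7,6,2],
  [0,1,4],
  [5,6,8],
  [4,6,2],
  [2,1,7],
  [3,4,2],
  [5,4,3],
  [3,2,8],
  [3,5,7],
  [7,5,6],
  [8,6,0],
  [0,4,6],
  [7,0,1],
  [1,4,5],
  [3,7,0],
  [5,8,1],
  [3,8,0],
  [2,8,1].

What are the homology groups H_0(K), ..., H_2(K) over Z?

Take the total order 0 < 1 < 2 < 3 < 4 < 5 < 6 < 7 < 8 on the vertex set. Then K (dimension 2) consists of the simplices:

  0-simplices (9): [0], [1], [2], [3], [4], [5], [6], [7], [8]
  1-simplices (27): (27 of them)
  2-simplices (18): [0,1,4], [0,1,7], [0,3,7], [0,3,8], [0,4,6], [0,6,8], [1,2,7], [1,2,8], [1,4,5], [1,5,8], [2,3,4], [2,3,8], [2,4,6], [2,6,7], [3,4,5], [3,5,7], [5,6,7], [5,6,8]

so the chain groups are C_0 ≅ Z^9, C_1 ≅ Z^27, C_2 ≅ Z^18.

The boundary map ∂_1: C_1 → C_0 is given by ∂[p,q] = [q] − [p].
The 9×27 boundary matrix has rank 8 and Smith normal form diag(1,1,1,1,1,1,1,1).

∂_2: C_2 → C_1 acts by ∂[p,q,r] = [q,r] − [p,r] + [p,q]. For instance
  ∂[0,3,8] = [3,8] − [0,8] + [0,3],
  ∂[2,3,8] = [3,8] − [2,8] + [2,3].
This gives a 27×18 integer matrix of rank 17; reducing to Smith normal form yields diagonal entries (1,1,1,1,1,1,1,1,1,1,1,1,1,1,1,1,1).

Reading off H_k = ker ∂_k / im ∂_{k+1}:

  H_0: rank C_0 − rank ∂_1 = 9 − 8 = 1, and the invariant factors of ∂_1 are all 1, so H_0 ≅ Z.
  H_1: rank ker ∂_1 − rank ∂_2 = (27 − 8) − 17 = 2, and the invariant factors of ∂_2 are all 1, so H_1 ≅ Z^2.
  H_2: rank ker ∂_2 − rank ∂_3 = (18 − 17) − 0 = 1, and there is no ∂_3, so H_2 ≅ Z.

As a check, the Euler characteristic is 9 − 27 + 18 = 0, which agrees with 1 − 2 + 1 = 0.
(K is a triangulation of the torus T^2.)

H_0 ≅ Z,  H_1 ≅ Z^2,  H_2 ≅ Z.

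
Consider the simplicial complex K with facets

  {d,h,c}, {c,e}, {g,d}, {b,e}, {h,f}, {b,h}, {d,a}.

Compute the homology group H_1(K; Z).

H_1 ≅ Z.

Fix the vertex order a < b < c < d < e < f < g < h and write every simplex with vertices in increasing order. Then dim K = 2 and the simplices of K are:

  0-simplices (8): a, b, c, d, e, f, g, h
  1-simplices (9): ad, be, bh, cd, ce, ch, dg, dh, fh
  2-simplices (1): cdh

so the chain groups are C_0 ≅ Z^8, C_1 ≅ Z^9, C_2 ≅ Z^1.

∂_1: C_1 → C_0 sends each edge [p,q] (with p < q) to q − p.
The 8×9 boundary matrix has rank 7 and Smith normal form diag(1,1,1,1,1,1,1).

The boundary map ∂_2: C_2 → C_1 acts by ∂[p,q,r] = [q,r] − [p,r] + [p,q]. For instance
  ∂cdh = dh − ch + cd.
This gives a 9×1 integer matrix of rank 1; reducing to Smith normal form yields diagonal entries (1).

From H_k ≅ ker(∂_k) / im(∂_{k+1}) we obtain:

  H_1: rank ker ∂_1 − rank ∂_2 = (9 − 7) − 1 = 1, and the invariant factors of ∂_2 are all 1, so H_1 = Z.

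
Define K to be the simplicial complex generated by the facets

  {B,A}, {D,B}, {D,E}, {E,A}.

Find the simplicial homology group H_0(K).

H_0 ≅ Z.

Order the vertices as A < B < D < E. Listing each simplex with vertices in this order, K has dimension 1 with simplices:

  0-simplices (4): A, B, D, E
  1-simplices (4): AB, AE, BD, DE

giving chain groups C_0 ≅ Z^4, C_1 ≅ Z^4.

The boundary map ∂_1: C_1 → C_0 is given by ∂[p,q] = [q] − [p]. For instance
  ∂AB = B − A.
The resulting 4×4 matrix has rank 3, and its Smith normal form has invariant factors (1,1,1).

Now H_k = ker ∂_k / im ∂_{k+1}, so:

  H_0: rank C_0 − rank ∂_1 = 4 − 3 = 1, and the invariant factors of ∂_1 are all 1, so H_0 ≅ Z.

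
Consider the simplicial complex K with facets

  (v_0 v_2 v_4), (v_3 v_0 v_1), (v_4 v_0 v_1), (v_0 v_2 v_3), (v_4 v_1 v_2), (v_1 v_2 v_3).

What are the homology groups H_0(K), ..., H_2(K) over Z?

Fix the vertex order v_0 < v_1 < v_2 < v_3 < v_4 and write every simplex with vertices in increasing order. Then dim K = 2 and the simplices of K are:

  0-simplices (5): [v_0], [v_1], [v_2], [v_3], [v_4]
  1-simplices (9): [v_0,v_1], [v_0,v_2], [v_0,v_3], [v_0,v_4], [v_1,v_2], [v_1,v_3], [v_1,v_4], [v_2,v_3], [v_2,v_4]
  2-simplices (6): [v_0,v_1,v_3], [v_0,v_1,v_4], [v_0,v_2,v_3], [v_0,v_2,v_4], [v_1,v_2,v_3], [v_1,v_2,v_4]

giving chain groups C_0 ≅ Z^5, C_1 ≅ Z^9, C_2 ≅ Z^6.

Boundary ∂_1: C_1 → C_0 is given by ∂[p,q] = [q] − [p]. For instance
  ∂[v_0,v_4] = [v_4] − [v_0].
As a 5×9 matrix over Z this has rank 4, with invariant factors (1,1,1,1).

∂_2: C_2 → C_1 acts by ∂[p,q,r] = [q,r] − [p,r] + [p,q]. For instance
  ∂[v_1,v_2,v_3] = [v_2,v_3] − [v_1,v_3] + [v_1,v_2],
  ∂[v_0,v_2,v_3] = [v_2,v_3] − [v_0,v_3] + [v_0,v_2].
The resulting 9×6 matrix has rank 5, and its Smith normal form has invariant factors (1,1,1,1,1).

Now H_k = ker ∂_k / im ∂_{k+1}, so:

  H_0: rank C_0 − rank ∂_1 = 5 − 4 = 1, and the invariant factors of ∂_1 are all 1, so H_0 = Z.
  H_1: rank ker ∂_1 − rank ∂_2 = (9 − 4) − 5 = 0, and the invariant factors of ∂_2 are all 1, so H_1 = 0.
  H_2: rank ker ∂_2 − rank ∂_3 = (6 − 5) − 0 = 1, and there is no ∂_3, so H_2 = Z.

(K is a triangulation of the 2-sphere S^2.)

H_0 = Z,  H_1 = 0,  H_2 = Z.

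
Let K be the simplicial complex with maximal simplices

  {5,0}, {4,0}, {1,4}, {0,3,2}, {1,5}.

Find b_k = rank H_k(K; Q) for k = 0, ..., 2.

Fix the vertex order 0 < 1 < 2 < 3 < 4 < 5 and write every simplex with vertices in increasing order. Then dim K = 2 and the simplices of K are:

  0-simplices (6): [0], [1], [2], [3], [4], [5]
  1-simplices (7): [0,2], [0,3], [0,4], [0,5], [1,4], [1,5], [2,3]
  2-simplices (1): [0,2,3]

giving chain groups C_0 ≅ Z^6, C_1 ≅ Z^7, C_2 ≅ Z^1.

∂_1: C_1 → C_0 is given by ∂[p,q] = [q] − [p]. For instance
  ∂[0,4] = [4] − [0].
This gives a 6×7 integer matrix of rank 5; reducing to Smith normal form yields diagonal entries (1,1,1,1,1).

The boundary map ∂_2: C_2 → C_1 acts by ∂[p,q,r] = [q,r] − [p,r] + [p,q]. For instance
  ∂[0,2,3] = [2,3] − [0,3] + [0,2].
As a 7×1 matrix over Z this has rank 1, with invariant factors (1).

Now H_k = ker ∂_k / im ∂_{k+1}, so:

  H_0: rank C_0 − rank ∂_1 = 6 − 5 = 1, and the invariant factors of ∂_1 are all 1, so H_0 = Z.
  H_1: rank ker ∂_1 − rank ∂_2 = (7 − 5) − 1 = 1, and the invariant factors of ∂_2 are all 1, so H_1 = Z.
  H_2: rank ker ∂_2 − rank ∂_3 = (1 − 1) − 0 = 0, and there is no ∂_3, so H_2 = 0.

Hence the Betti numbers are b_0 = 1, b_1 = 1, b_2 = 0.

b_0 = 1, b_1 = 1, b_2 = 0.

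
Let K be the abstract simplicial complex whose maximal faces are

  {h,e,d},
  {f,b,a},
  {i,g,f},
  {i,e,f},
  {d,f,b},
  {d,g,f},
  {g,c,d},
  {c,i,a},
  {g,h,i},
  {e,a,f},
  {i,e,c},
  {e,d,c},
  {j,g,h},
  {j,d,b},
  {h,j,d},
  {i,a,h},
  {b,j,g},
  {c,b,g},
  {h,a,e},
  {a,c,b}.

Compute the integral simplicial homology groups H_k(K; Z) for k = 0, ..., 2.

K has 10 vertices, 30 edges, 20 triangles.
rank ∂_0 = 0, rank ∂_1 = 9 ⇒ b_0 = 10 − 0 − 9 = 1; all invariant factors of ∂_1 are 1 so no torsion. So H_0 ≅ Z.
rank ∂_1 = 9, rank ∂_2 = 20 ⇒ b_1 = 30 − 9 − 20 = 1; ∂_2 has invariant factor(s) [2] giving torsion. So H_1 ≅ Z ⊕ Z/2Z.
rank ∂_2 = 20, rank ∂_3 = 0 ⇒ b_2 = 20 − 20 − 0 = 0. So H_2 ≅ 0.

H_0 = Z,  H_1 = Z ⊕ Z/2Z,  H_2 = 0.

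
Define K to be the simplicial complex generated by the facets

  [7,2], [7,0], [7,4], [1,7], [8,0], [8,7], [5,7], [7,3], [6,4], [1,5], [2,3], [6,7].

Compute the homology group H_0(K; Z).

H_0 = Z.

Order the vertices as 0 < 1 < 2 < 3 < 4 < 5 < 6 < 7 < 8. Listing each simplex with vertices in this order, K has dimension 1 with simplices:

  0-simplices (9): [0], [1], [2], [3], [4], [5], [6], [7], [8]
  1-simplices (12): [0,7], [0,8], [1,5], [1,7], [2,3], [2,7], [3,7], [4,6], [4,7], [5,7], [6,7], [7,8]

giving chain groups C_0 ≅ Z^9, C_1 ≅ Z^12.

∂_1: C_1 → C_0 is given by ∂[p,q] = [q] − [p].
This gives a 9×12 integer matrix of rank 8; reducing to Smith normal form yields diagonal entries (1,1,1,1,1,1,1,1).

Computing H_k = (kernel of ∂_k) / (image of ∂_{k+1}):

  H_0: rank C_0 − rank ∂_1 = 9 − 8 = 1, and the invariant factors of ∂_1 are all 1, so H_0 ≅ Z.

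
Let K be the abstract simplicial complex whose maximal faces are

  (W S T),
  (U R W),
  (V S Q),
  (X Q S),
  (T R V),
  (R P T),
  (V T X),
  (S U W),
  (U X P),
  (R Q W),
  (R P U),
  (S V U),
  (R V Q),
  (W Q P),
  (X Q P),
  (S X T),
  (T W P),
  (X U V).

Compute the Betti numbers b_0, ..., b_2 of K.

Take the total order P < Q < R < S < T < U < V < W < X on the vertex set. Then K (dimension 2) consists of the simplices:

  0-simplices (9): P, Q, R, S, T, U, V, W, X
  1-simplices (27): PQ, PR, PT, PU, PW, PX, QR, QS, QV, QW, QX, RT, RU, RV, RW, ST, SU, SV, SW, SX, TV, TW, TX, UV, UW, UX, VX
  2-simplices (18): PQW, PQX, PRT, PRU, PTW, PUX, QRV, QRW, QSV, QSX, RTV, RUW, STW, STX, SUV, SUW, TVX, UVX

so the chain groups are C_0 ≅ Z^9, C_1 ≅ Z^27, C_2 ≅ Z^18.

∂_1: C_1 → C_0 maps an edge to its endpoints' difference, ∂[p,q] = q − p. For instance
  ∂RU = U − R.
As a 9×27 matrix over Z this has rank 8, with invariant factors (1,1,1,1,1,1,1,1).

∂_2: C_2 → C_1 maps a triangle to the signed sum of its edges. For instance
  ∂STW = TW − SW + ST,
  ∂PTW = TW − PW + PT.
The resulting 27×18 matrix has rank 18, and its Smith normal form has invariant factors (1,1,1,1,1,1,1,1,1,1,1,1,1,1,1,1,1,2).

Computing H_k = (kernel of ∂_k) / (image of ∂_{k+1}):

  H_0: rank C_0 − rank ∂_1 = 9 − 8 = 1, and the invariant factors of ∂_1 are all 1, so H_0 = Z.
  H_1: rank ker ∂_1 − rank ∂_2 = (27 − 8) − 18 = 1, and ∂_2 has invariant factor 2 > 1, so H_1 = Z ⊕ Z/2.
  H_2: rank ker ∂_2 − rank ∂_3 = (18 − 18) − 0 = 0, and there is no ∂_3, so H_2 = 0.

As a check, the Euler characteristic is 9 − 27 + 18 = 0, which agrees with 1 − 1 + 0 = 0.

Hence the Betti numbers are b_0 = 1, b_1 = 1, b_2 = 0.

b_0 = 1, b_1 = 1, b_2 = 0.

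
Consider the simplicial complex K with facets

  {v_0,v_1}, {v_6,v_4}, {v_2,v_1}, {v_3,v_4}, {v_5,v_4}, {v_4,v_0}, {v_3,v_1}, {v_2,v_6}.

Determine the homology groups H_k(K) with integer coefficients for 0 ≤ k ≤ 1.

We work with the vertex ordering v_0 < v_1 < v_2 < v_3 < v_4 < v_5 < v_6. The simplices of K, each written with vertices in increasing order, are:

  0-simplices (7): [v_0], [v_1], [v_2], [v_3], [v_4], [v_5], [v_6]
  1-simplices (8): [v_0,v_1], [v_0,v_4], [v_1,v_2], [v_1,v_3], [v_2,v_6], [v_3,v_4], [v_4,v_5], [v_4,v_6]

Hence C_0 ≅ Z^7, C_1 ≅ Z^8.

∂_1: C_1 → C_0 is given by ∂[p,q] = [q] − [p]. For instance
  ∂[v_4,v_5] = [v_5] − [v_4].
The 7×8 boundary matrix has rank 6 and Smith normal form diag(1,1,1,1,1,1).

Reading off H_k = ker ∂_k / im ∂_{k+1}:

  H_0: rank C_0 − rank ∂_1 = 7 − 6 = 1, and the invariant factors of ∂_1 are all 1, so H_0 = Z.
  H_1: rank ker ∂_1 − rank ∂_2 = (8 − 6) − 0 = 2, and there is no ∂_2, so H_1 = Z^2.

As a check, the Euler characteristic is 7 − 8 = -1, which agrees with 1 − 2 = -1.

H_0 = Z,  H_1 = Z^2.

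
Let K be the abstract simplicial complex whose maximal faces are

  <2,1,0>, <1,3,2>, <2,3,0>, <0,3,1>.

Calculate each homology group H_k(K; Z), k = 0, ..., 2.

K has 4 vertices, 6 edges, 4 triangles.
rank ∂_0 = 0, rank ∂_1 = 3 ⇒ b_0 = 4 − 0 − 3 = 1; all invariant factors of ∂_1 are 1 so no torsion. So H_0 = Z.
rank ∂_1 = 3, rank ∂_2 = 3 ⇒ b_1 = 6 − 3 − 3 = 0; all invariant factors of ∂_2 are 1 so no torsion. So H_1 = 0.
rank ∂_2 = 3, rank ∂_3 = 0 ⇒ b_2 = 4 − 3 − 0 = 1. So H_2 = Z.

H_0 = Z,  H_1 = 0,  H_2 = Z.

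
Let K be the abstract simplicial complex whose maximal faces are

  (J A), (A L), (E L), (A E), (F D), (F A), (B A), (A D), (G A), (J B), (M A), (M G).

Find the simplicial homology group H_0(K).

H_0 ≅ Z.

K has 9 vertices, 12 edges.
rank ∂_0 = 0, rank ∂_1 = 8 ⇒ b_0 = 9 − 0 − 8 = 1; all invariant factors of ∂_1 are 1 so no torsion. So H_0 = Z.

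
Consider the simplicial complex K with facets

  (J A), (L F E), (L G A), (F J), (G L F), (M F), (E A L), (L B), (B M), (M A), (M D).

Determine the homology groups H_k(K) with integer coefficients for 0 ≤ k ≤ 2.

Order the vertices as A < B < D < E < F < G < J < L < M. Listing each simplex with vertices in this order, K has dimension 2 with simplices:

  0-simplices (9): A, B, D, E, F, G, J, L, M
  1-simplices (15): AE, AG, AJ, AL, AM, BL, BM, DM, EF, EL, FG, FJ, FL, FM, GL
  2-simplices (4): AEL, AGL, EFL, FGL

giving chain groups C_0 ≅ Z^9, C_1 ≅ Z^15, C_2 ≅ Z^4.

The boundary map ∂_1: C_1 → C_0 is given by ∂[p,q] = [q] − [p].
This gives a 9×15 integer matrix of rank 8; reducing to Smith normal form yields diagonal entries (1,1,1,1,1,1,1,1).

∂_2: C_2 → C_1 acts by ∂[p,q,r] = [q,r] − [p,r] + [p,q]. For instance
  ∂AEL = EL − AL + AE,
  ∂EFL = FL − EL + EF.
The 15×4 boundary matrix has rank 4 and Smith normal form diag(1,1,1,1).

Reading off H_k = ker ∂_k / im ∂_{k+1}:

  H_0: rank C_0 − rank ∂_1 = 9 − 8 = 1, and the invariant factors of ∂_1 are all 1, so H_0 ≅ Z.
  H_1: rank ker ∂_1 − rank ∂_2 = (15 − 8) − 4 = 3, and the invariant factors of ∂_2 are all 1, so H_1 ≅ Z^3.
  H_2: rank ker ∂_2 − rank ∂_3 = (4 − 4) − 0 = 0, and there is no ∂_3, so H_2 ≅ 0.

H_0 = Z,  H_1 = Z^3,  H_2 = 0.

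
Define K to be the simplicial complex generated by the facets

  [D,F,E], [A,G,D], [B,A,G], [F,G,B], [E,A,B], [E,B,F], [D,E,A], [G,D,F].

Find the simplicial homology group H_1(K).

H_1 ≅ 0.

K has 6 vertices, 12 edges, 8 triangles.
rank ∂_1 = 5, rank ∂_2 = 7 ⇒ b_1 = 12 − 5 − 7 = 0; all invariant factors of ∂_2 are 1 so no torsion. So H_1 = 0.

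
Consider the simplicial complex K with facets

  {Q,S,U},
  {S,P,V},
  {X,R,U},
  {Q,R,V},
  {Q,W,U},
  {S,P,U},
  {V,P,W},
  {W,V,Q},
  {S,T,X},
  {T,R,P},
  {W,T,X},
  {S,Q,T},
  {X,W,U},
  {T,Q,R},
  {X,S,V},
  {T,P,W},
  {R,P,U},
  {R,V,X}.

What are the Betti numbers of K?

b_0 = 1, b_1 = 2, b_2 = 1.

K has 9 vertices, 27 edges, 18 triangles.
rank ∂_0 = 0, rank ∂_1 = 8 ⇒ b_0 = 9 − 0 − 8 = 1; all invariant factors of ∂_1 are 1 so no torsion. So H_0 = Z.
rank ∂_1 = 8, rank ∂_2 = 17 ⇒ b_1 = 27 − 8 − 17 = 2; all invariant factors of ∂_2 are 1 so no torsion. So H_1 = Z^2.
rank ∂_2 = 17, rank ∂_3 = 0 ⇒ b_2 = 18 − 17 − 0 = 1. So H_2 = Z.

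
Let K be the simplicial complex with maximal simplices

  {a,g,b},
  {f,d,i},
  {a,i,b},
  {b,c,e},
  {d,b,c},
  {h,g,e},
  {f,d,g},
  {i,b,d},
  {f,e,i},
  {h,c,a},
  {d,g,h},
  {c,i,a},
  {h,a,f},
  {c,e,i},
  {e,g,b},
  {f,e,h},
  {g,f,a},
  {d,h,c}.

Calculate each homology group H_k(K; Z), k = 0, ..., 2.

K has 9 vertices, 27 edges, 18 triangles.
rank ∂_0 = 0, rank ∂_1 = 8 ⇒ b_0 = 9 − 0 − 8 = 1; all invariant factors of ∂_1 are 1 so no torsion. So H_0 = Z.
rank ∂_1 = 8, rank ∂_2 = 18 ⇒ b_1 = 27 − 8 − 18 = 1; ∂_2 has invariant factor(s) [2] giving torsion. So H_1 = Z ⊕ Z_2.
rank ∂_2 = 18, rank ∂_3 = 0 ⇒ b_2 = 18 − 18 − 0 = 0. So H_2 = 0.

H_0 ≅ Z,  H_1 ≅ Z ⊕ Z_2,  H_2 = 0.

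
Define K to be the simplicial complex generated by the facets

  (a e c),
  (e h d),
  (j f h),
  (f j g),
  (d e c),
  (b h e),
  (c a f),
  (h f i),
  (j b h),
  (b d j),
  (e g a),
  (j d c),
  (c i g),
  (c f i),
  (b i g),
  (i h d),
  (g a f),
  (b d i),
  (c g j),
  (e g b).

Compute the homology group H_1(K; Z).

H_1 = Z ⊕ Z/2Z.

We work with the vertex ordering a < b < c < d < e < f < g < h < i < j. The simplices of K, each written with vertices in increasing order, are:

  0-simplices (10): a, b, c, d, e, f, g, h, i, j
  1-simplices (30): ac, ae, af, ag, bd, be, bg, bh, bi, bj, cd, ce, cf, cg, ci, cj, de, dh, di, dj, eg, eh, fg, fh, fi, fj, gi, gj, hi, hj
  2-simplices (20): ace, acf, aeg, afg, bdi, bdj, beg, beh, bgi, bhj, cde, cdj, cfi, cgi, cgj, deh, dhi, fgj, fhi, fhj

so the chain groups are C_0 ≅ Z^10, C_1 ≅ Z^30, C_2 ≅ Z^20.

The boundary map ∂_1: C_1 → C_0 is given by ∂[p,q] = [q] − [p]. For instance
  ∂bj = j − b.
As a 10×30 matrix over Z this has rank 9, with invariant factors (1,1,1,1,1,1,1,1,1).

∂_2: C_2 → C_1 maps a triangle to the signed sum of its edges. For instance
  ∂beh = eh − bh + be,
  ∂beg = eg − bg + be.
This gives a 30×20 integer matrix of rank 20; reducing to Smith normal form yields diagonal entries (1,1,1,1,1,1,1,1,1,1,1,1,1,1,1,1,1,1,1,2).

Now H_k = ker ∂_k / im ∂_{k+1}, so:

  H_1: rank ker ∂_1 − rank ∂_2 = (30 − 9) − 20 = 1, and ∂_2 has invariant factor 2 > 1, so H_1 ≅ Z ⊕ Z/2Z.

(K is a triangulation of the Klein bottle.)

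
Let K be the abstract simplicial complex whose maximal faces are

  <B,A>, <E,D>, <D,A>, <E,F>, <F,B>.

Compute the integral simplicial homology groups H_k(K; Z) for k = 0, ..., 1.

Order the vertices as A < B < D < E < F. Listing each simplex with vertices in this order, K has dimension 1 with simplices:

  0-simplices (5): A, B, D, E, F
  1-simplices (5): AB, AD, BF, DE, EF

so the chain groups are C_0 ≅ Z^5, C_1 ≅ Z^5.

Boundary ∂_1: C_1 → C_0 is given by ∂[p,q] = [q] − [p].
The 5×5 boundary matrix has rank 4 and Smith normal form diag(1,1,1,1).

Now H_k = ker ∂_k / im ∂_{k+1}, so:

  H_0: rank C_0 − rank ∂_1 = 5 − 4 = 1, and the invariant factors of ∂_1 are all 1, so H_0 ≅ Z.
  H_1: rank ker ∂_1 − rank ∂_2 = (5 − 4) − 0 = 1, and there is no ∂_2, so H_1 ≅ Z.

(K is a triangulation of the circle S^1.)

H_0 ≅ Z,  H_1 ≅ Z.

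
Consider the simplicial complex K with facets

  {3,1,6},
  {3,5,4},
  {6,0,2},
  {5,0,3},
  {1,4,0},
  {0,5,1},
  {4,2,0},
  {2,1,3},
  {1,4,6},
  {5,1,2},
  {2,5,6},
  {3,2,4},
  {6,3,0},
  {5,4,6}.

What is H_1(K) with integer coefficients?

Order the vertices as 0 < 1 < 2 < 3 < 4 < 5 < 6. Listing each simplex with vertices in this order, K has dimension 2 with simplices:

  0-simplices (7): [0], [1], [2], [3], [4], [5], [6]
  1-simplices (21): [0,1], [0,2], [0,3], [0,4], [0,5], [0,6], [1,2], [1,3], [1,4], [1,5], [1,6], [2,3], [2,4], [2,5], [2,6], [3,4], [3,5], [3,6], [4,5], [4,6], [5,6]
  2-simplices (14): [0,1,4], [0,1,5], [0,2,4], [0,2,6], [0,3,5], [0,3,6], [1,2,3], [1,2,5], [1,3,6], [1,4,6], [2,3,4], [2,5,6], [3,4,5], [4,5,6]

so the chain groups are C_0 ≅ Z^7, C_1 ≅ Z^21, C_2 ≅ Z^14.

Boundary ∂_1: C_1 → C_0 sends each edge [p,q] (with p < q) to q − p. For instance
  ∂[0,1] = [1] − [0].
This gives a 7×21 integer matrix of rank 6; reducing to Smith normal form yields diagonal entries (1,1,1,1,1,1).

Boundary ∂_2: C_2 → C_1 maps a triangle to the signed sum of its edges. For instance
  ∂[3,4,5] = [4,5] − [3,5] + [3,4],
  ∂[0,2,6] = [2,6] − [0,6] + [0,2].
This gives a 21×14 integer matrix of rank 13; reducing to Smith normal form yields diagonal entries (1,1,1,1,1,1,1,1,1,1,1,1,1).

From H_k ≅ ker(∂_k) / im(∂_{k+1}) we obtain:

  H_1: rank ker ∂_1 − rank ∂_2 = (21 − 6) − 13 = 2, and the invariant factors of ∂_2 are all 1, so H_1 = Z^2.

(K is a triangulation of the torus T^2.)

H_1 = Z^2.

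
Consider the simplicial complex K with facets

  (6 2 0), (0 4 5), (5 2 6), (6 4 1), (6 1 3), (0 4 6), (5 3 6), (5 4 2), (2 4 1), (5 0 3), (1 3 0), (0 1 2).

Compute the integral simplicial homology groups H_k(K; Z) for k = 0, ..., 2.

H_0 = Z,  H_1 = Z/2,  H_2 = 0.

Order the vertices as 0 < 1 < 2 < 3 < 4 < 5 < 6. Listing each simplex with vertices in this order, K has dimension 2 with simplices:

  0-simplices (7): [0], [1], [2], [3], [4], [5], [6]
  1-simplices (18): [0,1], [0,2], [0,3], [0,4], [0,5], [0,6], [1,2], [1,3], [1,4], [1,6], [2,4], [2,5], [2,6], [3,5], [3,6], [4,5], [4,6], [5,6]
  2-simplices (12): [0,1,2], [0,1,3], [0,2,6], [0,3,5], [0,4,5], [0,4,6], [1,2,4], [1,3,6], [1,4,6], [2,4,5], [2,5,6], [3,5,6]

Hence C_0 ≅ Z^7, C_1 ≅ Z^18, C_2 ≅ Z^12.

Boundary ∂_1: C_1 → C_0 is given by ∂[p,q] = [q] − [p]. For instance
  ∂[0,1] = [1] − [0].
The resulting 7×18 matrix has rank 6, and its Smith normal form has invariant factors (1,1,1,1,1,1).

∂_2: C_2 → C_1 maps a triangle to the signed sum of its edges. For instance
  ∂[1,3,6] = [3,6] − [1,6] + [1,3],
  ∂[0,4,5] = [4,5] − [0,5] + [0,4].
The resulting 18×12 matrix has rank 12, and its Smith normal form has invariant factors (1,1,1,1,1,1,1,1,1,1,1,2).

From H_k ≅ ker(∂_k) / im(∂_{k+1}) we obtain:

  H_0: rank C_0 − rank ∂_1 = 7 − 6 = 1, and the invariant factors of ∂_1 are all 1, so H_0 ≅ Z.
  H_1: rank ker ∂_1 − rank ∂_2 = (18 − 6) − 12 = 0, and ∂_2 has invariant factor 2 > 1, so H_1 ≅ Z/2.
  H_2: rank ker ∂_2 − rank ∂_3 = (12 − 12) − 0 = 0, and there is no ∂_3, so H_2 ≅ 0.

As a check, the Euler characteristic is 7 − 18 + 12 = 1, which agrees with 1 − 0 + 0 = 1.
(K is a triangulation of the real projective plane RP^2.)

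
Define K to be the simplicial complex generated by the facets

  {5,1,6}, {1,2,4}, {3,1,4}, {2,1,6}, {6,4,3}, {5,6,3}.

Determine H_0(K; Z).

H_0 = Z.

K has 6 vertices, 12 edges, 6 triangles.
rank ∂_0 = 0, rank ∂_1 = 5 ⇒ b_0 = 6 − 0 − 5 = 1; all invariant factors of ∂_1 are 1 so no torsion. So H_0 ≅ Z.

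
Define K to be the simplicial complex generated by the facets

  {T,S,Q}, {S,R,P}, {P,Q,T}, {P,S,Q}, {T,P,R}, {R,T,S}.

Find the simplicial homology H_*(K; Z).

H_0 ≅ Z,  H_1 = 0,  H_2 ≅ Z.

Order the vertices as P < Q < R < S < T. Listing each simplex with vertices in this order, K has dimension 2 with simplices:

  0-simplices (5): P, Q, R, S, T
  1-simplices (9): PQ, PR, PS, PT, QS, QT, RS, RT, ST
  2-simplices (6): PQS, PQT, PRS, PRT, QST, RST

giving chain groups C_0 ≅ Z^5, C_1 ≅ Z^9, C_2 ≅ Z^6.

Boundary ∂_1: C_1 → C_0 sends each edge [p,q] (with p < q) to q − p. For instance
  ∂RS = S − R.
As a 5×9 matrix over Z this has rank 4, with invariant factors (1,1,1,1).

The boundary map ∂_2: C_2 → C_1 acts by ∂[p,q,r] = [q,r] − [p,r] + [p,q]. For instance
  ∂PQS = QS − PS + PQ,
  ∂PQT = QT − PT + PQ.
This gives a 9×6 integer matrix of rank 5; reducing to Smith normal form yields diagonal entries (1,1,1,1,1).

Now H_k = ker ∂_k / im ∂_{k+1}, so:

  H_0: rank C_0 − rank ∂_1 = 5 − 4 = 1, and the invariant factors of ∂_1 are all 1, so H_0 = Z.
  H_1: rank ker ∂_1 − rank ∂_2 = (9 − 4) − 5 = 0, and the invariant factors of ∂_2 are all 1, so H_1 = 0.
  H_2: rank ker ∂_2 − rank ∂_3 = (6 − 5) − 0 = 1, and there is no ∂_3, so H_2 = Z.

As a check, the Euler characteristic is 5 − 9 + 6 = 2, which agrees with 1 − 0 + 1 = 2.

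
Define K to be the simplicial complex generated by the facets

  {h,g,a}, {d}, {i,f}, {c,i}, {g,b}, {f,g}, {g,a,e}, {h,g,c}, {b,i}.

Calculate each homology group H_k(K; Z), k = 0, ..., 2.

H_0 = Z^2,  H_1 = Z^2,  H_2 = 0.

Fix the vertex order a < b < c < d < e < f < g < h < i and write every simplex with vertices in increasing order. Then dim K = 2 and the simplices of K are:

  0-simplices (9): a, b, c, d, e, f, g, h, i
  1-simplices (12): ae, ag, ah, bg, bi, cg, ch, ci, eg, fg, fi, gh
  2-simplices (3): aeg, agh, cgh

giving chain groups C_0 ≅ Z^9, C_1 ≅ Z^12, C_2 ≅ Z^3.

∂_1: C_1 → C_0 is given by ∂[p,q] = [q] − [p].
The 9×12 boundary matrix has rank 7 and Smith normal form diag(1,1,1,1,1,1,1).

∂_2: C_2 → C_1 maps a triangle to the signed sum of its edges. For instance
  ∂agh = gh − ah + ag,
  ∂aeg = eg − ag + ae.
As a 12×3 matrix over Z this has rank 3, with invariant factors (1,1,1).

Reading off H_k = ker ∂_k / im ∂_{k+1}:

  H_0: rank C_0 − rank ∂_1 = 9 − 7 = 2, and the invariant factors of ∂_1 are all 1, so H_0 ≅ Z^2.
  H_1: rank ker ∂_1 − rank ∂_2 = (12 − 7) − 3 = 2, and the invariant factors of ∂_2 are all 1, so H_1 ≅ Z^2.
  H_2: rank ker ∂_2 − rank ∂_3 = (3 − 3) − 0 = 0, and there is no ∂_3, so H_2 ≅ 0.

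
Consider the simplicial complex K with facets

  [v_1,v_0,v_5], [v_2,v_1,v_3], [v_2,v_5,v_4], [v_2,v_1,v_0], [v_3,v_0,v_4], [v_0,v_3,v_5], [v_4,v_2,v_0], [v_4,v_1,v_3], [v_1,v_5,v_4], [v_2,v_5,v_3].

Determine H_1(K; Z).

H_1 = Z/2.

Fix the vertex order v_0 < v_1 < v_2 < v_3 < v_4 < v_5 and write every simplex with vertices in increasing order. Then dim K = 2 and the simplices of K are:

  0-simplices (6): [v_0], [v_1], [v_2], [v_3], [v_4], [v_5]
  1-simplices (15): (15 of them)
  2-simplices (10): [v_0,v_1,v_2], [v_0,v_1,v_5], [v_0,v_2,v_4], [v_0,v_3,v_4], [v_0,v_3,v_5], [v_1,v_2,v_3], [v_1,v_3,v_4], [v_1,v_4,v_5], [v_2,v_3,v_5], [v_2,v_4,v_5]

giving chain groups C_0 ≅ Z^6, C_1 ≅ Z^15, C_2 ≅ Z^10.

∂_1: C_1 → C_0 maps an edge to its endpoints' difference, ∂[p,q] = q − p.
This gives a 6×15 integer matrix of rank 5; reducing to Smith normal form yields diagonal entries (1,1,1,1,1).

The boundary map ∂_2: C_2 → C_1 acts by ∂[p,q,r] = [q,r] − [p,r] + [p,q]. For instance
  ∂[v_2,v_4,v_5] = [v_4,v_5] − [v_2,v_5] + [v_2,v_4],
  ∂[v_1,v_2,v_3] = [v_2,v_3] − [v_1,v_3] + [v_1,v_2].
This gives a 15×10 integer matrix of rank 10; reducing to Smith normal form yields diagonal entries (1,1,1,1,1,1,1,1,1,2).

Computing H_k = (kernel of ∂_k) / (image of ∂_{k+1}):

  H_1: rank ker ∂_1 − rank ∂_2 = (15 − 5) − 10 = 0, and ∂_2 has invariant factor 2 > 1, so H_1 = Z/2.

(K is a triangulation of the real projective plane RP^2.)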